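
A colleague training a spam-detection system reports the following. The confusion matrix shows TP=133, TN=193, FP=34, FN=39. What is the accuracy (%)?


Accuracy = (TP+TN)/(TP+TN+FP+FN)
= (133+193)/(399)
= 326/399 = 81.7%

81.7%


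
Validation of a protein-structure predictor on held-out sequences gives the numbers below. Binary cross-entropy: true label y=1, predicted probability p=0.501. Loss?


BCE = -[y·ln(p) + (1-y)·ln(1-p)]
= -1·ln(0.501) - 0
= -ln(0.501) = 0.6911

0.6911


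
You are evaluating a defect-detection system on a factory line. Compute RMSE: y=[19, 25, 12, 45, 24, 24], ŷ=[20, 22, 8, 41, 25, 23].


MSE = 44/6 = 7.3333
RMSE = √(44/6) = 2.708

2.708


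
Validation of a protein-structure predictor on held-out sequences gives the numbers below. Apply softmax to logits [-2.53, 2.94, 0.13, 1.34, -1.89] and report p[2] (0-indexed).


Exponentials: e^-2.53=0.0797, e^2.94=18.9158, e^0.13=1.1388, e^1.34=3.819, e^-1.89=0.1511
Sum = 24.1044
Softmax = [0.0033, 0.7847, 0.0472, 0.1584, 0.0063]
p[2] = 1.1388/24.1044 = 0.0472

0.0472


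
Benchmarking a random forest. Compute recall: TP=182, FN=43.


Recall = TP/(TP+FN)
= 182/(182+43)
= 182/225 = 80.89%

80.89%


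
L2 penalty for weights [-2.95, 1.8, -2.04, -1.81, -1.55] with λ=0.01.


‖w‖₂² = (-2.95)² + (1.8)² + (-2.04)² + (-1.81)² + (-1.55)²
     = 8.7025 + 3.24 + 4.1616 + 3.2761 + 2.4025
     = 21.7827
λ·‖w‖₂² = 0.01·21.7827 = 0.217827

0.217827


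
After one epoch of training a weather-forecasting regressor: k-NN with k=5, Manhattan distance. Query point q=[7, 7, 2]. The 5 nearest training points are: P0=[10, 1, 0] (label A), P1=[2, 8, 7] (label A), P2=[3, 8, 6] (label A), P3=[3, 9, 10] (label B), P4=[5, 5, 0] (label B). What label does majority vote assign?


d(q,P0) = 11  (label A)
d(q,P1) = 11  (label A)
d(q,P2) = 9  (label A)
d(q,P3) = 14  (label B)
d(q,P4) = 6  (label B)
Votes: A=3, B=2
Majority → A

A


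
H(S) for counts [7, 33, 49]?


Probabilities: [7/89, 33/89, 49/89] ≈ [0.0787, 0.3708, 0.5506]
H = -((7/89)·log₂(7/89) + (33/89)·log₂(33/89) + (49/89)·log₂(49/89))
  = 1.2933 bits

1.2933 bits


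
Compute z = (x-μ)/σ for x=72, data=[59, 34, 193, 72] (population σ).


μ = 89.5, σ = 61.2964
z = (72 - 89.5)/61.2964 = -0.2855

-0.2855


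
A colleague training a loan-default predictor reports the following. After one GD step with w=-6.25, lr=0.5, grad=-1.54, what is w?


w_new = w - α·∇
= -6.25 - 0.5·-1.54
= -6.25 + 0.77
= -5.48

-5.48


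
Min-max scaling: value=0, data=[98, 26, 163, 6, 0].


min=0, max=163
(0-0)/(163-0) = 0/163 = 0.0

0.0


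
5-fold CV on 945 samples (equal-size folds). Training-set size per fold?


Fold size = 945/5 = 189
Training per fold = 945 - 189 = 756

756


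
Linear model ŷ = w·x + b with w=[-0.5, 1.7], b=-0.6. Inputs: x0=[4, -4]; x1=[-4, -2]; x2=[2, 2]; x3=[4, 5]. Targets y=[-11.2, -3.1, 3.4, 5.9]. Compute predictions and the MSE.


ŷ0 = (-0.5)·(4) + (1.7)·(-4) - 0.6 = -9.4
ŷ1 = (-0.5)·(-4) + (1.7)·(-2) - 0.6 = -2.0
ŷ2 = (-0.5)·(2) + (1.7)·(2) - 0.6 = 1.8
ŷ3 = (-0.5)·(4) + (1.7)·(5) - 0.6 = 5.9
errors² = [3.24, 1.21, 2.56, 0.0]
MSE = 7.0100/4 = 1.7525

1.7525


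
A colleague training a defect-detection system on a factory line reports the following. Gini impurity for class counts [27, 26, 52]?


Probabilities: [27/105, 26/105, 52/105] ≈ [0.2571, 0.2476, 0.4952]
Σpᵢ² = (729 + 676 + 2704)/105² = 4109/11025
Gini = 1 - Σpᵢ² = 1 - 4109/11025 = 0.6273

0.6273


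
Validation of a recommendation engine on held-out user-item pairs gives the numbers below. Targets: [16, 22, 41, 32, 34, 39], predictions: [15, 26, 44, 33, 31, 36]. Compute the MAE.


Absolute errors: |16-15|=1, |22-26|=4, |41-44|=3, |32-33|=1, |34-31|=3, |39-36|=3
Sum = 15
MAE = 15/6 = 5/2

5/2


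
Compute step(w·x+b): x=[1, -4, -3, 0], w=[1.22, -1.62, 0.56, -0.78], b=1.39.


z = (1)·(1.22) + (-4)·(-1.62) + (-3)·(0.56) + (0)·(-0.78) + 1.39
  = 7.41
step(z) = 1 (z≥0)

1


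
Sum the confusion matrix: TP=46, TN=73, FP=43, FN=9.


Total = TP + TN + FP + FN
= 46 + 73 + 43 + 9
= 171
(Predicted positive: 89, predicted negative: 82)

171


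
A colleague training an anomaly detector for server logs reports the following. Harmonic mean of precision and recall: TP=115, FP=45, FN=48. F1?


Precision = 115/160 = 0.7188
Recall = 115/163 = 0.7055
F1 = 2·P·R/(P+R) = 2·TP/(2·TP+FP+FN) = 230/(230+45+48) = 230/323 = 0.7121

0.7121


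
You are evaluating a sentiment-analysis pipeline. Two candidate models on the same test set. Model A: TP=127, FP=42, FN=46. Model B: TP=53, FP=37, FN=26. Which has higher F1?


Model A: P=127/169=0.7515, R=127/173=0.7341, F1=2PR/(P+R)=2TP/(2TP+FP+FN)=254/342=0.7427
Model B: P=53/90=0.5889, R=53/79=0.6709, F1=2PR/(P+R)=2TP/(2TP+FP+FN)=106/169=0.6272
0.7427 > 0.6272 → Model A

Model A


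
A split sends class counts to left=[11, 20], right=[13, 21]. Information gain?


Parent = [24, 41], H_parent = 0.9501
H_left = 0.9383 (n=31), H_right = 0.9597 (n=34)
H_children = (31/65)·0.9383 + (34/65)·0.9597 = 0.9495
IG = 0.9501 - 0.9495 = 0.0006

0.0006


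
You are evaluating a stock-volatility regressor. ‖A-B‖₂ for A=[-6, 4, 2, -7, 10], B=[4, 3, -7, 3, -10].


d = √((-6-4)² + (4-3)² + (2+ 7)² + (-7-3)² + (10+ 10)²)
  = √(100 + 1 + 81 + 100 + 400)
  = √682 = 26.1151

26.1151


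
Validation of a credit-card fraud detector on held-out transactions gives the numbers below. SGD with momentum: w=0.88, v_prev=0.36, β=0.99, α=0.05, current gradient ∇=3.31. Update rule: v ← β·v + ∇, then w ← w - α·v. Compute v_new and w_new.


v_new = 0.99·0.36 + 3.31 = 0.3564 + 3.31 = 3.6664
w_new = 0.88 - 0.05·3.6664 = 0.88 - 0.18332 = 0.69668

v_new=3.6664, w_new=0.69668


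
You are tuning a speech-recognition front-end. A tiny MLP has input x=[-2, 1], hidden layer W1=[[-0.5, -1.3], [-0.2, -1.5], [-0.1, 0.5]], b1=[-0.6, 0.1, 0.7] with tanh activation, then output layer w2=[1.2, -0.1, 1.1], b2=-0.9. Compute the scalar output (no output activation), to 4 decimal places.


z1[0] = (-0.5)·(-2) + (-1.3)·(1) - 0.6 = -0.9
z1[1] = (-0.2)·(-2) + (-1.5)·(1) + 0.1 = -1.0
z1[2] = (-0.1)·(-2) + (0.5)·(1) + 0.7 = 1.4
h = tanh(z1) = [-0.7163, -0.7616, 0.8854]
output = (1.2)·(-0.7163) + (-0.1)·(-0.7616) + (1.1)·(0.8854) - 0.9 = -0.7095

-0.7095


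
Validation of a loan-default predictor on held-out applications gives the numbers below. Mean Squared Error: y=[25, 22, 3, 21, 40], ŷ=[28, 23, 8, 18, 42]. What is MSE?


Squared errors: (25-28)²=9, (22-23)²=1, (3-8)²=25, (21-18)²=9, (40-42)²=4
Sum = 48
MSE = 48/5 = 48/5

48/5


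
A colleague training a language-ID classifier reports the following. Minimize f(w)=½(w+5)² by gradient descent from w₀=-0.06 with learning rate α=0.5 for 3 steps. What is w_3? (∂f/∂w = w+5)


step 1: grad = -0.06+5 = 4.94; w = -0.06 - 0.5·(4.94) = -2.53
step 2: grad = -2.53+5 = 2.47; w = -2.53 - 0.5·(2.47) = -3.765
step 3: grad = -3.765+5 = 1.235; w = -3.765 - 0.5·(1.235) = -4.3825

-4.3825


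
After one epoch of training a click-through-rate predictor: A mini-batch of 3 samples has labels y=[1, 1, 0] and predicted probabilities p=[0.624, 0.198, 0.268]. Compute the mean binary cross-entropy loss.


L[0] = -ln(0.624) = 0.4716
L[1] = -ln(0.198) = 1.6195
L[2] = -ln(1-0.268) = -ln(0.732) = 0.312
mean = (0.4716 + 1.6195 + 0.312)/3 = 0.801

0.801


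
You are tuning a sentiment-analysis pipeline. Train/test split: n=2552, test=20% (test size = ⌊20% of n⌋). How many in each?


Test = ⌊2552·20/100⌋ = 510
Train = 2552 - 510 = 2042

Train: 2042, Test: 510


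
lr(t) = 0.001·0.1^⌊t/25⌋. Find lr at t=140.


n_drops = ⌊140/25⌋ = 5
lr = 0.001·0.1^5 = 0.001·0.00001 = 0.00000001

0.00000001


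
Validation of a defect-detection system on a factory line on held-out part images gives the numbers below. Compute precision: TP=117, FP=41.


Precision = TP/(TP+FP)
= 117/(117+41)
= 117/158 = 74.05%

74.05%


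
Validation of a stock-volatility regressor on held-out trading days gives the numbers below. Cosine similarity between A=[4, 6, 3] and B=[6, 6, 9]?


A·B = 4·6 + 6·6 + 3·9 = 87
‖A‖ = √61 = 7.8102, ‖B‖ = √153 = 12.3693
cos = 87/(√61·√153) = 87/√9333 = 0.9006

0.9006


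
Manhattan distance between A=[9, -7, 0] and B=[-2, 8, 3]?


d = |9+ 2| + |-7-8| + |0-3|
  = 11 + 15 + 3
  = 29

29


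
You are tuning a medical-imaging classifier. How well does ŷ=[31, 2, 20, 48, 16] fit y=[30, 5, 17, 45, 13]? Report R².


ȳ = 22
SS_res = Σ(y-ŷ)² = 37
SS_tot = Σ(y-ȳ)² = 988
R² = 1 - SS_res/SS_tot = 1 - 0.0374 = 0.9626

0.9626


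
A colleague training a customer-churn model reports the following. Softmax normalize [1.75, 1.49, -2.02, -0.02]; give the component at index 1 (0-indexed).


Exponentials: e^1.75=5.7546, e^1.49=4.4371, e^-2.02=0.1327, e^-0.02=0.9802
Sum = 11.3046
Softmax = [0.5091, 0.3925, 0.0117, 0.0867]
p[1] = 4.4371/11.3046 = 0.3925

0.3925


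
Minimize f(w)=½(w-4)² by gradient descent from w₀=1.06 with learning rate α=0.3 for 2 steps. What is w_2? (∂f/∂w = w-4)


step 1: grad = 1.06-4 = -2.94; w = 1.06 - 0.3·(-2.94) = 1.942
step 2: grad = 1.942-4 = -2.058; w = 1.942 - 0.3·(-2.058) = 2.5594

2.5594


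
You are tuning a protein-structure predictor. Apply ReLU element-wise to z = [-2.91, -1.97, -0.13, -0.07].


ReLU(-2.91) = max(0, -2.91) = 0.0
ReLU(-1.97) = max(0, -1.97) = 0.0
ReLU(-0.13) = max(0, -0.13) = 0.0
ReLU(-0.07) = max(0, -0.07) = 0.0
result = [0.0, 0.0, 0.0, 0.0]

[0.0, 0.0, 0.0, 0.0]


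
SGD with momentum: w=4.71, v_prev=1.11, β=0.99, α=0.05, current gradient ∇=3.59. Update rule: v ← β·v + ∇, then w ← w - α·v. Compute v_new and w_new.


v_new = 0.99·1.11 + 3.59 = 1.0989 + 3.59 = 4.6889
w_new = 4.71 - 0.05·4.6889 = 4.71 - 0.234445 = 4.475555

v_new=4.6889, w_new=4.475555


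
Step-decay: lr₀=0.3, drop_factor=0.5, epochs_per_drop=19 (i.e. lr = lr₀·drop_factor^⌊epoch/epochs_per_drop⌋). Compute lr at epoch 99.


n_drops = ⌊99/19⌋ = 5
lr = 0.3·0.5^5 = 0.3·0.03125 = 0.009375

0.009375


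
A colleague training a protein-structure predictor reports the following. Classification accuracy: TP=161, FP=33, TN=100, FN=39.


Accuracy = (TP+TN)/(TP+TN+FP+FN)
= (161+100)/(333)
= 261/333 = 78.38%

78.38%


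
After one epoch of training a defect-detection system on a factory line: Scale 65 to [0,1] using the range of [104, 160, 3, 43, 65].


min=3, max=160
(65-3)/(160-3) = 62/157 = 0.3949

0.3949


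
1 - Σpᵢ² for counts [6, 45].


Probabilities: [6/51, 45/51] ≈ [0.1176, 0.8824]
Σpᵢ² = (36 + 2025)/51² = 2061/2601
Gini = 1 - Σpᵢ² = 1 - 2061/2601 = 0.2076

0.2076


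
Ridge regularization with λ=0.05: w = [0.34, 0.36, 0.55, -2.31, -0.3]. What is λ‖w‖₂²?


‖w‖₂² = (0.34)² + (0.36)² + (0.55)² + (-2.31)² + (-0.3)²
     = 0.1156 + 0.1296 + 0.3025 + 5.3361 + 0.09
     = 5.9738
λ·‖w‖₂² = 0.05·5.9738 = 0.29869

0.29869


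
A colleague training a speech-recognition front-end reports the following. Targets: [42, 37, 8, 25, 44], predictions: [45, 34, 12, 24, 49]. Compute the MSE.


Squared errors: (42-45)²=9, (37-34)²=9, (8-12)²=16, (25-24)²=1, (44-49)²=25
Sum = 60
MSE = 60/5 = 12

12


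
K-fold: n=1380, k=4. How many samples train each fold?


Fold size = 1380/4 = 345
Training per fold = 1380 - 345 = 1035

1035


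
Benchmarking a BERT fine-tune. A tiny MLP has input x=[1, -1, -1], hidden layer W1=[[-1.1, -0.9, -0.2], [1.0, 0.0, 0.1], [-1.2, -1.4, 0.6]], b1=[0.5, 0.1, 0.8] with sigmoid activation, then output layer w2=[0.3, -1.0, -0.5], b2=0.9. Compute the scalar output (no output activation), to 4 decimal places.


z1[0] = (-1.1)·(1) + (-0.9)·(-1) + (-0.2)·(-1) + 0.5 = 0.5
z1[1] = (1.0)·(1) + (0.0)·(-1) + (0.1)·(-1) + 0.1 = 1.0
z1[2] = (-1.2)·(1) + (-1.4)·(-1) + (0.6)·(-1) + 0.8 = 0.4
h = sigmoid(z1) = [0.6225, 0.7311, 0.5987]
output = (0.3)·(0.6225) + (-1.0)·(0.7311) + (-0.5)·(0.5987) + 0.9 = 0.0563

0.0563


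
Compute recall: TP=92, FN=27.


Recall = TP/(TP+FN)
= 92/(92+27)
= 92/119 = 77.31%

77.31%


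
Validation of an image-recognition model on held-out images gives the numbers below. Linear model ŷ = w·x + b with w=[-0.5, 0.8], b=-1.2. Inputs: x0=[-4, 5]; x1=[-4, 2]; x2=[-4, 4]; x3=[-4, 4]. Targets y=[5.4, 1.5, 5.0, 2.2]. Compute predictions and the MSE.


ŷ0 = (-0.5)·(-4) + (0.8)·(5) - 1.2 = 4.8
ŷ1 = (-0.5)·(-4) + (0.8)·(2) - 1.2 = 2.4
ŷ2 = (-0.5)·(-4) + (0.8)·(4) - 1.2 = 4.0
ŷ3 = (-0.5)·(-4) + (0.8)·(4) - 1.2 = 4.0
errors² = [0.36, 0.81, 1.0, 3.24]
MSE = 5.4100/4 = 1.3525

1.3525


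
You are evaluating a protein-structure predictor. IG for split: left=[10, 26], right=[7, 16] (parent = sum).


Parent = [17, 42], H_parent = 0.8663
H_left = 0.8524 (n=36), H_right = 0.8865 (n=23)
H_children = (36/59)·0.8524 + (23/59)·0.8865 = 0.8657
IG = 0.8663 - 0.8657 = 0.0006

0.0006


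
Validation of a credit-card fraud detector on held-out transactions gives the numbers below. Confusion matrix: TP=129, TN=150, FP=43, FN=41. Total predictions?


Total = TP + TN + FP + FN
= 129 + 150 + 43 + 41
= 363
(Predicted positive: 172, predicted negative: 191)

363


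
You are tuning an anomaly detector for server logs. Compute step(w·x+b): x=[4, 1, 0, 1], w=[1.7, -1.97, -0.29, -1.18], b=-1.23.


z = (4)·(1.7) + (1)·(-1.97) + (0)·(-0.29) + (1)·(-1.18) - 1.23
  = 2.42
step(z) = 1 (z≥0)

1


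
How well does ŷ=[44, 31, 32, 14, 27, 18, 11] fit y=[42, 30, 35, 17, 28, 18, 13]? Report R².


ȳ = 26.1429
SS_res = Σ(y-ŷ)² = 28
SS_tot = Σ(y-ȳ)² = 670.86
R² = 1 - SS_res/SS_tot = 1 - 0.0417 = 0.9583

0.9583


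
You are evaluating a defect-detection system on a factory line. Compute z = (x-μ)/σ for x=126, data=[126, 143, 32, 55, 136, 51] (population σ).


μ = 90.5, σ = 45.3312
z = (126 - 90.5)/45.3312 = 0.7831

0.7831


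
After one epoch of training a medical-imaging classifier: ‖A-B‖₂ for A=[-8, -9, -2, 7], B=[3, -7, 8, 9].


d = √((-8-3)² + (-9+ 7)² + (-2-8)² + (7-9)²)
  = √(121 + 4 + 100 + 4)
  = √229 = 15.1327

15.1327


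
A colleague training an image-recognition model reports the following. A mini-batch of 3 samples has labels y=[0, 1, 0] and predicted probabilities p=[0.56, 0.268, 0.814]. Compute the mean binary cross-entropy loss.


L[0] = -ln(1-0.56) = -ln(0.44) = 0.821
L[1] = -ln(0.268) = 1.3168
L[2] = -ln(1-0.814) = -ln(0.186) = 1.682
mean = (0.821 + 1.3168 + 1.682)/3 = 1.2733

1.2733


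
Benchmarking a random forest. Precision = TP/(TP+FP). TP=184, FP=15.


Precision = TP/(TP+FP)
= 184/(184+15)
= 184/199 = 92.46%

92.46%


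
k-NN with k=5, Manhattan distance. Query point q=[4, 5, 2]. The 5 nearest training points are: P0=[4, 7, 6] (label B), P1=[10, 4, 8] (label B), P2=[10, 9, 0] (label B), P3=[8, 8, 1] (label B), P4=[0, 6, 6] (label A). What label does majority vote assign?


d(q,P0) = 6  (label B)
d(q,P1) = 13  (label B)
d(q,P2) = 12  (label B)
d(q,P3) = 8  (label B)
d(q,P4) = 9  (label A)
Votes: A=1, B=4
Majority → B

B


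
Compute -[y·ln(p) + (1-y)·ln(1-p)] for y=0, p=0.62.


BCE = -[y·ln(p) + (1-y)·ln(1-p)]
= -0 - 1·ln(1-0.62)
= -ln(0.38) = 0.9676

0.9676


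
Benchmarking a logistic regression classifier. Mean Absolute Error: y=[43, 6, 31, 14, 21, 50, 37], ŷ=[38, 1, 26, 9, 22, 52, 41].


Absolute errors: |43-38|=5, |6-1|=5, |31-26|=5, |14-9|=5, |21-22|=1, |50-52|=2, |37-41|=4
Sum = 27
MAE = 27/7 = 27/7

27/7


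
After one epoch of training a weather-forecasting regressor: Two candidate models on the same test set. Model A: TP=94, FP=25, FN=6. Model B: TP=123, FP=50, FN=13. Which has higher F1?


Model A: P=94/119=0.7899, R=94/100=0.94, F1=2PR/(P+R)=2TP/(2TP+FP+FN)=188/219=0.8584
Model B: P=123/173=0.711, R=123/136=0.9044, F1=2PR/(P+R)=2TP/(2TP+FP+FN)=246/309=0.7961
0.8584 > 0.7961 → Model A

Model A


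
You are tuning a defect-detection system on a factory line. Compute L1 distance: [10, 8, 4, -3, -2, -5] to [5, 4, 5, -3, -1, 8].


d = |10-5| + |8-4| + |4-5| + |-3+ 3| + |-2+ 1| + |-5-8|
  = 5 + 4 + 1 + 0 + 1 + 13
  = 24

24


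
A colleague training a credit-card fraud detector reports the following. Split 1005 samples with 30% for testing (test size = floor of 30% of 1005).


Test = ⌊1005·30/100⌋ = 301
Train = 1005 - 301 = 704

Train: 704, Test: 301


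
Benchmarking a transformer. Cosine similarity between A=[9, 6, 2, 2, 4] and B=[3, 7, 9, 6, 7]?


A·B = 9·3 + 6·7 + 2·9 + 2·6 + 4·7 = 127
‖A‖ = √141 = 11.8743, ‖B‖ = √224 = 14.9666
cos = 127/(√141·√224) = 127/√31584 = 0.7146

0.7146


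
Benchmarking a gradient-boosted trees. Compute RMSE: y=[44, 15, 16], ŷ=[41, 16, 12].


MSE = 26/3 = 8.6667
RMSE = √(26/3) = 2.9439

2.9439


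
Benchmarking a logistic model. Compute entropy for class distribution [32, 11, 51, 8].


Probabilities: [32/102, 11/102, 51/102, 8/102] ≈ [0.3137, 0.1078, 0.5, 0.0784]
H = -((32/102)·log₂(32/102) + (11/102)·log₂(11/102) + (51/102)·log₂(51/102) + (8/102)·log₂(8/102))
  = 1.6592 bits

1.6592 bits


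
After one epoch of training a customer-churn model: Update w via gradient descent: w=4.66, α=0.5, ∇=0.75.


w_new = w - α·∇
= 4.66 - 0.5·0.75
= 4.66 - 0.375
= 4.285

4.285


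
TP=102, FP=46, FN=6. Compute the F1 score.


Precision = 102/148 = 0.6892
Recall = 102/108 = 0.9444
F1 = 2·P·R/(P+R) = 2·TP/(2·TP+FP+FN) = 204/(204+46+6) = 204/256 = 0.7969

0.7969


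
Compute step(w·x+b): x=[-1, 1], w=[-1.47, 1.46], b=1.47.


z = (-1)·(-1.47) + (1)·(1.46) + 1.47
  = 4.4
step(z) = 1 (z≥0)

1


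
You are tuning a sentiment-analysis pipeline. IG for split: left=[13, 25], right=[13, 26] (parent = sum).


Parent = [26, 51], H_parent = 0.9226
H_left = 0.9268 (n=38), H_right = 0.9183 (n=39)
H_children = (38/77)·0.9268 + (39/77)·0.9183 = 0.9225
IG = 0.9226 - 0.9225 = 0.0001

0.0001


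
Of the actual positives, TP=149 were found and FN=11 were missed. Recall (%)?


Recall = TP/(TP+FN)
= 149/(149+11)
= 149/160 = 93.12%

93.12%


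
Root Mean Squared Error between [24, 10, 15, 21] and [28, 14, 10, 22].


MSE = 58/4 = 14.5
RMSE = √(58/4) = 3.8079

3.8079


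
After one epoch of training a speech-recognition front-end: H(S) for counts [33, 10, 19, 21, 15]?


Probabilities: [33/98, 10/98, 19/98, 21/98, 15/98] ≈ [0.3367, 0.102, 0.1939, 0.2143, 0.1531]
H = -((33/98)·log₂(33/98) + (10/98)·log₂(10/98) + (19/98)·log₂(19/98) + (21/98)·log₂(21/98) + (15/98)·log₂(15/98))
  = 2.2143 bits

2.2143 bits


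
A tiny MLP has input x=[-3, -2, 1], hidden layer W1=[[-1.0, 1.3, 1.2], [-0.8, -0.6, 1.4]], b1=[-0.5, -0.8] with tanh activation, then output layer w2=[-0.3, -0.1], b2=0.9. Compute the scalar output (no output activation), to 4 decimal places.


z1[0] = (-1.0)·(-3) + (1.3)·(-2) + (1.2)·(1) - 0.5 = 1.1
z1[1] = (-0.8)·(-3) + (-0.6)·(-2) + (1.4)·(1) - 0.8 = 4.2
h = tanh(z1) = [0.8005, 0.9996]
output = (-0.3)·(0.8005) + (-0.1)·(0.9996) + 0.9 = 0.5599

0.5599


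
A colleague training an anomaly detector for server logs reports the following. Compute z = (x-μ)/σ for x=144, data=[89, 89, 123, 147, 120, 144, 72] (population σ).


μ = 112, σ = 26.9709
z = (144 - 112)/26.9709 = 1.1865

1.1865


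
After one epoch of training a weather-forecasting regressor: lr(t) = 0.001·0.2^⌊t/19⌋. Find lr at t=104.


n_drops = ⌊104/19⌋ = 5
lr = 0.001·0.2^5 = 0.001·0.00032 = 0.00000032

0.00000032


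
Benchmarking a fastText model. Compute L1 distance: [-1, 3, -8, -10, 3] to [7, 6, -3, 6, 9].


d = |-1-7| + |3-6| + |-8+ 3| + |-10-6| + |3-9|
  = 8 + 3 + 5 + 16 + 6
  = 38

38


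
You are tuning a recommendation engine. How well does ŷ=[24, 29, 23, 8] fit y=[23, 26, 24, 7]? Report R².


ȳ = 20
SS_res = Σ(y-ŷ)² = 12
SS_tot = Σ(y-ȳ)² = 230
R² = 1 - SS_res/SS_tot = 1 - 0.0522 = 0.9478

0.9478


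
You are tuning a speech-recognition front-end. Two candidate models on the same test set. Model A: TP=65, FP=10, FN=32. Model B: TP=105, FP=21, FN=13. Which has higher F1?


Model A: P=65/75=0.8667, R=65/97=0.6701, F1=2PR/(P+R)=2TP/(2TP+FP+FN)=130/172=0.7558
Model B: P=105/126=0.8333, R=105/118=0.8898, F1=2PR/(P+R)=2TP/(2TP+FP+FN)=210/244=0.8607
0.7558 < 0.8607 → Model B

Model B


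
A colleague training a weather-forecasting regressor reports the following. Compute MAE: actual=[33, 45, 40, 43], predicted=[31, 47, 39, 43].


Absolute errors: |33-31|=2, |45-47|=2, |40-39|=1, |43-43|=0
Sum = 5
MAE = 5/4 = 5/4

5/4


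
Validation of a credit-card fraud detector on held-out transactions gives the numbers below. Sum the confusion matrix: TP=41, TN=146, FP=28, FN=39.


Total = TP + TN + FP + FN
= 41 + 146 + 28 + 39
= 254
(Predicted positive: 69, predicted negative: 185)

254


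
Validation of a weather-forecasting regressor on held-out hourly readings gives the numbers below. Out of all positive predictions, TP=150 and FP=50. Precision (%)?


Precision = TP/(TP+FP)
= 150/(150+50)
= 150/200 = 75.0%

75.0%


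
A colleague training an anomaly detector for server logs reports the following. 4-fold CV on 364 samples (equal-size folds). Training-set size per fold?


Fold size = 364/4 = 91
Training per fold = 364 - 91 = 273

273


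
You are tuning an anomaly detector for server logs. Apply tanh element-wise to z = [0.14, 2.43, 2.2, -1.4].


tanh(0.14) = 0.1391
tanh(2.43) = 0.9846
tanh(2.2) = 0.9757
tanh(-1.4) = -0.8854
result = [0.1391, 0.9846, 0.9757, -0.8854]

[0.1391, 0.9846, 0.9757, -0.8854]


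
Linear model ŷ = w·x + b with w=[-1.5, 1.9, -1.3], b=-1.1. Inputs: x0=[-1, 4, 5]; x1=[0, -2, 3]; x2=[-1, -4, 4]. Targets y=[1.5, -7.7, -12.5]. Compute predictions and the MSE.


ŷ0 = (-1.5)·(-1) + (1.9)·(4) + (-1.3)·(5) - 1.1 = 1.5
ŷ1 = (-1.5)·(0) + (1.9)·(-2) + (-1.3)·(3) - 1.1 = -8.8
ŷ2 = (-1.5)·(-1) + (1.9)·(-4) + (-1.3)·(4) - 1.1 = -12.4
errors² = [0.0, 1.21, 0.01]
MSE = 1.2200/3 = 0.4067

0.4067


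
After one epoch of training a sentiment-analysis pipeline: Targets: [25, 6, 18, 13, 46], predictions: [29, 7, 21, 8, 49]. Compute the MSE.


Squared errors: (25-29)²=16, (6-7)²=1, (18-21)²=9, (13-8)²=25, (46-49)²=9
Sum = 60
MSE = 60/5 = 12

12


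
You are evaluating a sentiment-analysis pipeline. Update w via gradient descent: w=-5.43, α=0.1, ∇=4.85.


w_new = w - α·∇
= -5.43 - 0.1·4.85
= -5.43 - 0.485
= -5.915

-5.915


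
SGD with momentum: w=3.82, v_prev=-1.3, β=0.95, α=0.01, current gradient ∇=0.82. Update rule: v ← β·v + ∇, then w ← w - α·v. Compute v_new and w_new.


v_new = 0.95·-1.3 + 0.82 = -1.235 + 0.82 = -0.415
w_new = 3.82 - 0.01·-0.415 = 3.82 + 0.00415 = 3.82415

v_new=-0.415, w_new=3.82415


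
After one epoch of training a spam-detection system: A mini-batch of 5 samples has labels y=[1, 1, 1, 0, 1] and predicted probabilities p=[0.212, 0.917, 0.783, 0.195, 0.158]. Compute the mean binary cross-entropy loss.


L[0] = -ln(0.212) = 1.5512
L[1] = -ln(0.917) = 0.0866
L[2] = -ln(0.783) = 0.2446
L[3] = -ln(1-0.195) = -ln(0.805) = 0.2169
L[4] = -ln(0.158) = 1.8452
mean = (1.5512 + 0.0866 + 0.2446 + 0.2169 + 1.8452)/5 = 0.7889

0.7889


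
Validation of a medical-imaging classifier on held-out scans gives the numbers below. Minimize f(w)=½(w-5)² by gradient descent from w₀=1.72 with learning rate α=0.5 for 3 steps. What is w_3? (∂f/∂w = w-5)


step 1: grad = 1.72-5 = -3.28; w = 1.72 - 0.5·(-3.28) = 3.36
step 2: grad = 3.36-5 = -1.64; w = 3.36 - 0.5·(-1.64) = 4.18
step 3: grad = 4.18-5 = -0.82; w = 4.18 - 0.5·(-0.82) = 4.59

4.59


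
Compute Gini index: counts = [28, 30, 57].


Probabilities: [28/115, 30/115, 57/115] ≈ [0.2435, 0.2609, 0.4957]
Σpᵢ² = (784 + 900 + 3249)/115² = 4933/13225
Gini = 1 - Σpᵢ² = 1 - 4933/13225 = 0.627

0.627


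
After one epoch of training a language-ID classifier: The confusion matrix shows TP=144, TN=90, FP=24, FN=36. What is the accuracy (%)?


Accuracy = (TP+TN)/(TP+TN+FP+FN)
= (144+90)/(294)
= 234/294 = 79.59%

79.59%


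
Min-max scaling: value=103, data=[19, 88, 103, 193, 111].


min=19, max=193
(103-19)/(193-19) = 84/174 = 0.4828

0.4828


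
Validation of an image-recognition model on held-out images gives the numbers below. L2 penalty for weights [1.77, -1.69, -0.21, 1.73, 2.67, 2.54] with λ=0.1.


‖w‖₂² = (1.77)² + (-1.69)² + (-0.21)² + (1.73)² + (2.67)² + (2.54)²
     = 3.1329 + 2.8561 + 0.0441 + 2.9929 + 7.1289 + 6.4516
     = 22.6065
λ·‖w‖₂² = 0.1·22.6065 = 2.26065

2.26065


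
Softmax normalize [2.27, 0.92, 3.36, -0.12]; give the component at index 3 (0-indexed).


Exponentials: e^2.27=9.6794, e^0.92=2.5093, e^3.36=28.7892, e^-0.12=0.8869
Sum = 41.8648
Softmax = [0.2312, 0.0599, 0.6877, 0.0212]
p[3] = 0.8869/41.8648 = 0.0212

0.0212


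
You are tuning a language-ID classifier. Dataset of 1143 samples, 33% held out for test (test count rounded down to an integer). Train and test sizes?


Test = ⌊1143·33/100⌋ = 377
Train = 1143 - 377 = 766

Train: 766, Test: 377


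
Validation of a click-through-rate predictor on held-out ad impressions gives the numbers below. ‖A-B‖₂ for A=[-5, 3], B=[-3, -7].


d = √((-5+ 3)² + (3+ 7)²)
  = √(4 + 100)
  = √104 = 10.198

10.198


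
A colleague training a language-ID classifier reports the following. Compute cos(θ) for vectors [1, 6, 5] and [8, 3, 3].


A·B = 1·8 + 6·3 + 5·3 = 41
‖A‖ = √62 = 7.874, ‖B‖ = √82 = 9.0554
cos = 41/(√62·√82) = 41/√5084 = 0.575

0.575


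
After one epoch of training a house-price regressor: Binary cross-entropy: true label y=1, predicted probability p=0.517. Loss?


BCE = -[y·ln(p) + (1-y)·ln(1-p)]
= -1·ln(0.517) - 0
= -ln(0.517) = 0.6597

0.6597


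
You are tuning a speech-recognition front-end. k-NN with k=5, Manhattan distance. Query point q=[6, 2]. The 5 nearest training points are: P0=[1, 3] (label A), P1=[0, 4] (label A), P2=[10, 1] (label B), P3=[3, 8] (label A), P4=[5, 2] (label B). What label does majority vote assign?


d(q,P0) = 6  (label A)
d(q,P1) = 8  (label A)
d(q,P2) = 5  (label B)
d(q,P3) = 9  (label A)
d(q,P4) = 1  (label B)
Votes: A=3, B=2
Majority → A

A


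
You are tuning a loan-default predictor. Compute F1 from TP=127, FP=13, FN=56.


Precision = 127/140 = 0.9071
Recall = 127/183 = 0.694
F1 = 2·P·R/(P+R) = 2·TP/(2·TP+FP+FN) = 254/(254+13+56) = 254/323 = 0.7864

0.7864


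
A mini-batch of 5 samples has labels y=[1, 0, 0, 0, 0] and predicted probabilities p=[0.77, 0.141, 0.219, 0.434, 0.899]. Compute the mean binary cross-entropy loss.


L[0] = -ln(0.77) = 0.2614
L[1] = -ln(1-0.141) = -ln(0.859) = 0.152
L[2] = -ln(1-0.219) = -ln(0.781) = 0.2472
L[3] = -ln(1-0.434) = -ln(0.566) = 0.5692
L[4] = -ln(1-0.899) = -ln(0.101) = 2.2926
mean = (0.2614 + 0.152 + 0.2472 + 0.5692 + 2.2926)/5 = 0.7045

0.7045


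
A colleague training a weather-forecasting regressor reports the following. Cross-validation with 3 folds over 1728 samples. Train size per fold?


Fold size = 1728/3 = 576
Training per fold = 1728 - 576 = 1152

1152


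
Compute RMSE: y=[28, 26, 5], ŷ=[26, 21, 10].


MSE = 54/3 = 18
RMSE = √(54/3) = 4.2426

4.2426


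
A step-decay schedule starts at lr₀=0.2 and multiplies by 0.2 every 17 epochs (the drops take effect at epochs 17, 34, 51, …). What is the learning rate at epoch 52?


n_drops = ⌊52/17⌋ = 3
lr = 0.2·0.2^3 = 0.2·0.008 = 0.0016

0.0016


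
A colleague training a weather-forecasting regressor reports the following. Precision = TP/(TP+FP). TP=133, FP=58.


Precision = TP/(TP+FP)
= 133/(133+58)
= 133/191 = 69.63%

69.63%


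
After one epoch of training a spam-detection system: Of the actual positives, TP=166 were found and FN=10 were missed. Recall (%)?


Recall = TP/(TP+FN)
= 166/(166+10)
= 166/176 = 94.32%

94.32%


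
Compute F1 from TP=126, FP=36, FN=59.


Precision = 126/162 = 0.7778
Recall = 126/185 = 0.6811
F1 = 2·P·R/(P+R) = 2·TP/(2·TP+FP+FN) = 252/(252+36+59) = 252/347 = 0.7262

0.7262


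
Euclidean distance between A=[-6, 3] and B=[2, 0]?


d = √((-6-2)² + (3-0)²)
  = √(64 + 9)
  = √73 = 8.544

8.544


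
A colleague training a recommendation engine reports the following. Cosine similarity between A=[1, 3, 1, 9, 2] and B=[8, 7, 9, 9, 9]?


A·B = 1·8 + 3·7 + 1·9 + 9·9 + 2·9 = 137
‖A‖ = √96 = 9.798, ‖B‖ = √356 = 18.868
cos = 137/(√96·√356) = 137/√34176 = 0.7411

0.7411


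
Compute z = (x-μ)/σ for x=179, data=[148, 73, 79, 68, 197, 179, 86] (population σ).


μ = 118.5714, σ = 50.6102
z = (179 - 118.5714)/50.6102 = 1.194

1.194


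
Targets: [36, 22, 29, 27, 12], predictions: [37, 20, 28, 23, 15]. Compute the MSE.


Squared errors: (36-37)²=1, (22-20)²=4, (29-28)²=1, (27-23)²=16, (12-15)²=9
Sum = 31
MSE = 31/5 = 31/5

31/5


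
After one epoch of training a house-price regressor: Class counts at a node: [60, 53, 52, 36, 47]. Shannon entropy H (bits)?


Probabilities: [60/248, 53/248, 52/248, 36/248, 47/248] ≈ [0.2419, 0.2137, 0.2097, 0.1452, 0.1895]
H = -((60/248)·log₂(60/248) + (53/248)·log₂(53/248) + (52/248)·log₂(52/248) + (36/248)·log₂(36/248) + (47/248)·log₂(47/248))
  = 2.3026 bits

2.3026 bits


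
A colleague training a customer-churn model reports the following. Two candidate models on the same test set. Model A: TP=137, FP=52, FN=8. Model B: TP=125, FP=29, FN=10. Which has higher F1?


Model A: P=137/189=0.7249, R=137/145=0.9448, F1=2PR/(P+R)=2TP/(2TP+FP+FN)=274/334=0.8204
Model B: P=125/154=0.8117, R=125/135=0.9259, F1=2PR/(P+R)=2TP/(2TP+FP+FN)=250/289=0.8651
0.8204 < 0.8651 → Model B

Model B


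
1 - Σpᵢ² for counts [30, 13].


Probabilities: [30/43, 13/43] ≈ [0.6977, 0.3023]
Σpᵢ² = (900 + 169)/43² = 1069/1849
Gini = 1 - Σpᵢ² = 1 - 1069/1849 = 0.4218

0.4218


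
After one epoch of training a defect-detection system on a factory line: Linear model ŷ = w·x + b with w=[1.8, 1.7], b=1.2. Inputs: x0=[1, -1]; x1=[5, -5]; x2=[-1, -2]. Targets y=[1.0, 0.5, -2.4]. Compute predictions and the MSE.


ŷ0 = (1.8)·(1) + (1.7)·(-1) + 1.2 = 1.3
ŷ1 = (1.8)·(5) + (1.7)·(-5) + 1.2 = 1.7
ŷ2 = (1.8)·(-1) + (1.7)·(-2) + 1.2 = -4.0
errors² = [0.09, 1.44, 2.56]
MSE = 4.0900/3 = 1.3633

1.3633


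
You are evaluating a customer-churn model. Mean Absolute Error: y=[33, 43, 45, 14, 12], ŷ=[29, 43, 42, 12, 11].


Absolute errors: |33-29|=4, |43-43|=0, |45-42|=3, |14-12|=2, |12-11|=1
Sum = 10
MAE = 10/5 = 2

2


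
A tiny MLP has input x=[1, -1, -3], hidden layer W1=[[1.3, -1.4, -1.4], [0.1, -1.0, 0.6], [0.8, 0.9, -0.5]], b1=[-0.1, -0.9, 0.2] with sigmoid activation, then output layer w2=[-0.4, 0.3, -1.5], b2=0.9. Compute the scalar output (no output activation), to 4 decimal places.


z1[0] = (1.3)·(1) + (-1.4)·(-1) + (-1.4)·(-3) - 0.1 = 6.8
z1[1] = (0.1)·(1) + (-1.0)·(-1) + (0.6)·(-3) - 0.9 = -1.6
z1[2] = (0.8)·(1) + (0.9)·(-1) + (-0.5)·(-3) + 0.2 = 1.6
h = sigmoid(z1) = [0.9989, 0.168, 0.832]
output = (-0.4)·(0.9989) + (0.3)·(0.168) + (-1.5)·(0.832) + 0.9 = -0.6972

-0.6972


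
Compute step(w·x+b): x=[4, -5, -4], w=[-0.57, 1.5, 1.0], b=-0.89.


z = (4)·(-0.57) + (-5)·(1.5) + (-4)·(1.0) - 0.89
  = -14.67
step(z) = 0 (z<0)

0


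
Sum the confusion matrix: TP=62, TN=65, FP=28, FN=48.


Total = TP + TN + FP + FN
= 62 + 65 + 28 + 48
= 203
(Predicted positive: 90, predicted negative: 113)

203


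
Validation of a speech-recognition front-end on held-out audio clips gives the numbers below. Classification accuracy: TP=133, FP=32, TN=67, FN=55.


Accuracy = (TP+TN)/(TP+TN+FP+FN)
= (133+67)/(287)
= 200/287 = 69.69%

69.69%


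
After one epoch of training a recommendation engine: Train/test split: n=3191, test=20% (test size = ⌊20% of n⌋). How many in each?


Test = ⌊3191·20/100⌋ = 638
Train = 3191 - 638 = 2553

Train: 2553, Test: 638


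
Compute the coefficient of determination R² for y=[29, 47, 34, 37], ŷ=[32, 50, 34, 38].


ȳ = 36.75
SS_res = Σ(y-ŷ)² = 19
SS_tot = Σ(y-ȳ)² = 172.75
R² = 1 - SS_res/SS_tot = 1 - 0.11 = 0.89

0.89


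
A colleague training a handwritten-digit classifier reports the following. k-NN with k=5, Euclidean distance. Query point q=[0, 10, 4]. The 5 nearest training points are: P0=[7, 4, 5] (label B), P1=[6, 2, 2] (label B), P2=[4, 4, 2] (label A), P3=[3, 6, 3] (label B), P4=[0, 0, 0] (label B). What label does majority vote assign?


d(q,P0) = 9.2736  (label B)
d(q,P1) = 10.198  (label B)
d(q,P2) = 7.4833  (label A)
d(q,P3) = 5.099  (label B)
d(q,P4) = 10.7703  (label B)
Votes: A=1, B=4
Majority → B

B


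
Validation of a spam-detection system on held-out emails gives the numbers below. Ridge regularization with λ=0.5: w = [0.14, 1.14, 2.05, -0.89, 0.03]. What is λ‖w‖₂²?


‖w‖₂² = (0.14)² + (1.14)² + (2.05)² + (-0.89)² + (0.03)²
     = 0.0196 + 1.2996 + 4.2025 + 0.7921 + 0.0009
     = 6.3147
λ·‖w‖₂² = 0.5·6.3147 = 3.15735

3.15735


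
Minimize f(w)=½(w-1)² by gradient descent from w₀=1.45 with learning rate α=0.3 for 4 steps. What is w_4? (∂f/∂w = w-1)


step 1: grad = 1.45-1 = 0.45; w = 1.45 - 0.3·(0.45) = 1.315
step 2: grad = 1.315-1 = 0.315; w = 1.315 - 0.3·(0.315) = 1.2205
step 3: grad = 1.2205-1 = 0.2205; w = 1.2205 - 0.3·(0.2205) = 1.15435
step 4: grad = 1.15435-1 = 0.15435; w = 1.15435 - 0.3·(0.15435) = 1.108045

1.108045


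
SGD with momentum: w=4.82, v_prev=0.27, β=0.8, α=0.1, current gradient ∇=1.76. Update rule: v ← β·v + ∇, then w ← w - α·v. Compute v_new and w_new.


v_new = 0.8·0.27 + 1.76 = 0.216 + 1.76 = 1.976
w_new = 4.82 - 0.1·1.976 = 4.82 - 0.1976 = 4.6224

v_new=1.976, w_new=4.6224


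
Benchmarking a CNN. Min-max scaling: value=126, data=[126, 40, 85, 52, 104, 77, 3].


min=3, max=126
(126-3)/(126-3) = 123/123 = 1.0

1.0


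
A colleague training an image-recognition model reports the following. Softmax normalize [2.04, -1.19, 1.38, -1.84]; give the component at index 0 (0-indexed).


Exponentials: e^2.04=7.6906, e^-1.19=0.3042, e^1.38=3.9749, e^-1.84=0.1588
Sum = 12.1285
Softmax = [0.6341, 0.0251, 0.3277, 0.0131]
p[0] = 7.6906/12.1285 = 0.6341

0.6341


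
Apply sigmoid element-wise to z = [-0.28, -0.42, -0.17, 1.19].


σ(-0.28) = 1/(1+e^0.28) = 0.4305
σ(-0.42) = 1/(1+e^0.42) = 0.3965
σ(-0.17) = 1/(1+e^0.17) = 0.4576
σ(1.19) = 1/(1+e^-1.19) = 0.7667
result = [0.4305, 0.3965, 0.4576, 0.7667]

[0.4305, 0.3965, 0.4576, 0.7667]


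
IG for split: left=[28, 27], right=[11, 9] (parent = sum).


Parent = [39, 36], H_parent = 0.9988
H_left = 0.9998 (n=55), H_right = 0.9928 (n=20)
H_children = (55/75)·0.9998 + (20/75)·0.9928 = 0.9979
IG = 0.9988 - 0.9979 = 0.0009

0.0009


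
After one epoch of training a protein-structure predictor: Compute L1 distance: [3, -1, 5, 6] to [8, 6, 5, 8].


d = |3-8| + |-1-6| + |5-5| + |6-8|
  = 5 + 7 + 0 + 2
  = 14

14


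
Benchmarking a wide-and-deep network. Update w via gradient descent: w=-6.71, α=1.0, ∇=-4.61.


w_new = w - α·∇
= -6.71 - 1.0·-4.61
= -6.71 + 4.61
= -2.1

-2.1


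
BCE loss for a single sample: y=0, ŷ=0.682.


BCE = -[y·ln(p) + (1-y)·ln(1-p)]
= -0 - 1·ln(1-0.682)
= -ln(0.318) = 1.1457

1.1457


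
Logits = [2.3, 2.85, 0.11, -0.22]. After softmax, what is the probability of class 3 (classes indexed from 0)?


Exponentials: e^2.3=9.9742, e^2.85=17.2878, e^0.11=1.1163, e^-0.22=0.8025
Sum = 29.1808
Softmax = [0.3418, 0.5924, 0.0383, 0.0275]
p[3] = 0.8025/29.1808 = 0.0275

0.0275


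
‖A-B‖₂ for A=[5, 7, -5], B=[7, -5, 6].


d = √((5-7)² + (7+ 5)² + (-5-6)²)
  = √(4 + 144 + 121)
  = √269 = 16.4012

16.4012


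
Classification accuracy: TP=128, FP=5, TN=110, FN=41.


Accuracy = (TP+TN)/(TP+TN+FP+FN)
= (128+110)/(284)
= 238/284 = 83.8%

83.8%


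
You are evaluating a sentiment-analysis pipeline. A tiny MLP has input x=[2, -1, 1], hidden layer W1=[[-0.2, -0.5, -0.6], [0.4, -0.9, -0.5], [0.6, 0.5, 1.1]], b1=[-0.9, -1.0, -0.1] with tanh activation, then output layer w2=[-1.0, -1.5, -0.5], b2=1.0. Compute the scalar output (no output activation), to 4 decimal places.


z1[0] = (-0.2)·(2) + (-0.5)·(-1) + (-0.6)·(1) - 0.9 = -1.4
z1[1] = (0.4)·(2) + (-0.9)·(-1) + (-0.5)·(1) - 1.0 = 0.2
z1[2] = (0.6)·(2) + (0.5)·(-1) + (1.1)·(1) - 0.1 = 1.7
h = tanh(z1) = [-0.8854, 0.1974, 0.9354]
output = (-1.0)·(-0.8854) + (-1.5)·(0.1974) + (-0.5)·(0.9354) + 1.0 = 1.1216

1.1216


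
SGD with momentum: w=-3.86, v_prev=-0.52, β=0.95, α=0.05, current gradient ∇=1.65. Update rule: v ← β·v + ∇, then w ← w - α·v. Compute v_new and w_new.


v_new = 0.95·-0.52 + 1.65 = -0.494 + 1.65 = 1.156
w_new = -3.86 - 0.05·1.156 = -3.86 - 0.0578 = -3.9178

v_new=1.156, w_new=-3.9178


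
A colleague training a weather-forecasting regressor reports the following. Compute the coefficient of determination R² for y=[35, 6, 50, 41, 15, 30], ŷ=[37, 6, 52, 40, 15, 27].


ȳ = 29.5
SS_res = Σ(y-ŷ)² = 18
SS_tot = Σ(y-ȳ)² = 1345.5
R² = 1 - SS_res/SS_tot = 1 - 0.0134 = 0.9866

0.9866


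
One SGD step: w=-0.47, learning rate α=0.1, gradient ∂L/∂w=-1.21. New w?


w_new = w - α·∇
= -0.47 - 0.1·-1.21
= -0.47 + 0.121
= -0.349

-0.349


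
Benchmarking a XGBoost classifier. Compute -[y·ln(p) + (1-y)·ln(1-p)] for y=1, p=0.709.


BCE = -[y·ln(p) + (1-y)·ln(1-p)]
= -1·ln(0.709) - 0
= -ln(0.709) = 0.3439

0.3439


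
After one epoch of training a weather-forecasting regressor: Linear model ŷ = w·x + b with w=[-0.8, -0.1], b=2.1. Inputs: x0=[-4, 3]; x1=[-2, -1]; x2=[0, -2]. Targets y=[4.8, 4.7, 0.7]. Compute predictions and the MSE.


ŷ0 = (-0.8)·(-4) + (-0.1)·(3) + 2.1 = 5.0
ŷ1 = (-0.8)·(-2) + (-0.1)·(-1) + 2.1 = 3.8
ŷ2 = (-0.8)·(0) + (-0.1)·(-2) + 2.1 = 2.3
errors² = [0.04, 0.81, 2.56]
MSE = 3.4100/3 = 1.1367

1.1367


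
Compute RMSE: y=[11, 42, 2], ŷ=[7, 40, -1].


MSE = 29/3 = 9.6667
RMSE = √(29/3) = 3.1091

3.1091


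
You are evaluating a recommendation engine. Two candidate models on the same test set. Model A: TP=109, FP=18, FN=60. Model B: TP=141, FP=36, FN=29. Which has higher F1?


Model A: P=109/127=0.8583, R=109/169=0.645, F1=2PR/(P+R)=2TP/(2TP+FP+FN)=218/296=0.7365
Model B: P=141/177=0.7966, R=141/170=0.8294, F1=2PR/(P+R)=2TP/(2TP+FP+FN)=282/347=0.8127
0.7365 < 0.8127 → Model B

Model B


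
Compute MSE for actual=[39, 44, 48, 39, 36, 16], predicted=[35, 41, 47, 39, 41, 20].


Squared errors: (39-35)²=16, (44-41)²=9, (48-47)²=1, (39-39)²=0, (36-41)²=25, (16-20)²=16
Sum = 67
MSE = 67/6 = 67/6

67/6


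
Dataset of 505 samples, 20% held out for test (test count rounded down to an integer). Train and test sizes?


Test = ⌊505·20/100⌋ = 101
Train = 505 - 101 = 404

Train: 404, Test: 101


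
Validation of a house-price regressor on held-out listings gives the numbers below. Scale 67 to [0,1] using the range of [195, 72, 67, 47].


min=47, max=195
(67-47)/(195-47) = 20/148 = 0.1351

0.1351


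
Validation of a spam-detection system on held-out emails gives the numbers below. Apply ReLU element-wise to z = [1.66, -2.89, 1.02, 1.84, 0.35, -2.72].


ReLU(1.66) = max(0, 1.66) = 1.66
ReLU(-2.89) = max(0, -2.89) = 0.0
ReLU(1.02) = max(0, 1.02) = 1.02
ReLU(1.84) = max(0, 1.84) = 1.84
ReLU(0.35) = max(0, 0.35) = 0.35
ReLU(-2.72) = max(0, -2.72) = 0.0
result = [1.66, 0.0, 1.02, 1.84, 0.35, 0.0]

[1.66, 0.0, 1.02, 1.84, 0.35, 0.0]


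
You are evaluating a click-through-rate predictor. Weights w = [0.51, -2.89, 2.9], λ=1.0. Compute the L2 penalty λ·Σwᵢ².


‖w‖₂² = (0.51)² + (-2.89)² + (2.9)²
     = 0.2601 + 8.3521 + 8.41
     = 17.0222
λ·‖w‖₂² = 1.0·17.0222 = 17.0222

17.0222
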